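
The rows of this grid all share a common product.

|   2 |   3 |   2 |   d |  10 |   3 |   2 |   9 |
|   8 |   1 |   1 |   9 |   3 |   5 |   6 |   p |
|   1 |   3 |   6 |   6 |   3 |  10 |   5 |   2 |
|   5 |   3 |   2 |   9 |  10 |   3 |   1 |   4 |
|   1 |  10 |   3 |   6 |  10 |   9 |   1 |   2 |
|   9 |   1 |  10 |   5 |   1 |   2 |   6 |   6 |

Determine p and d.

p = 5, d = 5

Rows 4 and 5 each multiply to 32400, so every row has product 32400.
Row 2: 8×1×1×9×3×5×6 = 6480, so the missing entry is 32400 ÷ 6480 = 5.
Row 1: 2×3×2×10×3×2×9 = 6480, so the missing entry is 32400 ÷ 6480 = 5.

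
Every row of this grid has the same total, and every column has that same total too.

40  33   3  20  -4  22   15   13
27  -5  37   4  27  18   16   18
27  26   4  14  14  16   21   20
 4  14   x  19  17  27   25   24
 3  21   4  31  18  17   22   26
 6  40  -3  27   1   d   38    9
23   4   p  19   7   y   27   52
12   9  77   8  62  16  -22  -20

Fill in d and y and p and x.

Rows 1 and 2 both sum to 142, so that's the common total.
The known cells in row 6 total 118, leaving 142 − 118 = 24 for the blank.
The known cells in row 4 total 130, leaving 142 − 130 = 12 for the blank.
The known cells in column 3 total 134, leaving 142 − 134 = 8 for the blank.
The known cells in row 7 total 140, leaving 142 − 140 = 2 for the blank.

d = 24, y = 2, p = 8, x = 12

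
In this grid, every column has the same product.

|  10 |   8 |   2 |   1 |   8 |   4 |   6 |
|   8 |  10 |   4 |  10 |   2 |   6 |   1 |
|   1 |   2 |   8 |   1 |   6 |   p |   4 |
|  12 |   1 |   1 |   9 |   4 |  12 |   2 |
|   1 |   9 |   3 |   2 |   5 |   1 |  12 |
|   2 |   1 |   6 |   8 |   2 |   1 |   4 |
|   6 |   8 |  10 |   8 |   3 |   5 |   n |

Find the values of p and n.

Columns 1 and 4 each multiply to 11520, so every column has product 11520.
Column 6: 4×6×12×1×1×5 = 1440, so the missing entry is 11520 ÷ 1440 = 8.
Column 7: 6×1×4×2×12×4 = 2304, so the missing entry is 11520 ÷ 2304 = 5.

p = 8, n = 5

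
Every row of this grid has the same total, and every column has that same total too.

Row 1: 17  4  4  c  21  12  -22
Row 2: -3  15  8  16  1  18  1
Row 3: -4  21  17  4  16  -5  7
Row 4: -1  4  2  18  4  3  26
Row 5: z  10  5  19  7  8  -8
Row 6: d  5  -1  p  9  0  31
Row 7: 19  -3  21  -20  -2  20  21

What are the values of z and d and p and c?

Rows 2 and 3 both sum to 56, so that's the common total.
Row 5: 10 + 5 + 19 + 7 + 8 − 8 = 41, so its missing entry is 56 − 41 = 15.
Column 1: 17 − 3 − 4 − 1 + 15 + 19 = 43, so its missing entry is 56 − 43 = 13.
Row 6: 13 + 5 − 1 + 9 + 0 + 31 = 57, so its missing entry is 56 − 57 = -1.
Row 1: 17 + 4 + 4 + 21 + 12 − 22 = 36, so its missing entry is 56 − 36 = 20.

z = 15, d = 13, p = -1, c = 20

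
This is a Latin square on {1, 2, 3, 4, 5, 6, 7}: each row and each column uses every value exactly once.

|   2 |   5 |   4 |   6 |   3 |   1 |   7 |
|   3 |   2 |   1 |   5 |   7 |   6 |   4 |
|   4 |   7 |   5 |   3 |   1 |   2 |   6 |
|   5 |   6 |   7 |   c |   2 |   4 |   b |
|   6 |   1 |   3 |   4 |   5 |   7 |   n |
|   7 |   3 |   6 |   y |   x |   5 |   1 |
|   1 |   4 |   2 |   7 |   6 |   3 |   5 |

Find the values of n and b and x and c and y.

n = 2, b = 3, x = 4, c = 1, y = 2

For row 6, column 5: column 5 already has {1, 2, 3, 5, 6, 7}; that leaves 4.
For row 5, column 7: row 5 already has {1, 3, 4, 5, 6, 7}; that leaves 2.
At (row 4, col 7): column 7 already has {1, 2, 4, 5, 6, 7}, so the value is 3.
At (row 4, col 4): row 4 already has {2, 3, 4, 5, 6, 7}, so the value is 1.
Cell (6,4): row 6 already has {1, 3, 4, 5, 6, 7} → 2.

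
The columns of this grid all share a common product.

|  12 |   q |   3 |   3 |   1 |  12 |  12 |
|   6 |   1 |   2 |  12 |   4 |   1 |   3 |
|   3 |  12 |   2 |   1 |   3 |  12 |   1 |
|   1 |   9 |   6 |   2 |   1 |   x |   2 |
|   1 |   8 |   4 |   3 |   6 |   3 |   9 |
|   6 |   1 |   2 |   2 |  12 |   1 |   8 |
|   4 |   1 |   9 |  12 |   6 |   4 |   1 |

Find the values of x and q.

Columns 1 and 5 each multiply to 5184, so every column has product 5184.
Column 6: 12×1×12×3×1×4 = 1728, so the missing entry is 5184 ÷ 1728 = 3.
Column 2: 1×12×9×8×1×1 = 864, so the missing entry is 5184 ÷ 864 = 6.

x = 3, q = 6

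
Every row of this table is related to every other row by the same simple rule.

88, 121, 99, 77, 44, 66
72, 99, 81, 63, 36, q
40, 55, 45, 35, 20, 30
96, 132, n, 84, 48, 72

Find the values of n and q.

n = 108, q = 54

Each row is a constant multiple of every other row — this is a multiplication table with the headers hidden.
Row 4 is 96/88 = 12/11 times row 1, so its entry in column 3 is 99 × 12/11 = 108.
Row 2 is 72/88 = 9/11 times row 1, so its entry in column 6 is 66 × 9/11 = 54.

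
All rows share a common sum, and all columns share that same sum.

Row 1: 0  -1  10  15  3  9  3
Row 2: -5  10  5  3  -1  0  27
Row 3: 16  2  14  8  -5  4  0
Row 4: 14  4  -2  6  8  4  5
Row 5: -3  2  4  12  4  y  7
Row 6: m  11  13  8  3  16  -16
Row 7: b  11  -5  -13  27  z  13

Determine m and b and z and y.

Rows 1 and 2 both sum to 39, so that's the common total.
Row 5 has -3 + 2 + 4 + 12 + 4 + 7 = 26; the blank must be 39 − 26 = 13.
Row 6 has 11 + 13 + 8 + 3 + 16 − 16 = 35; the blank must be 39 − 35 = 4.
Column 6 has 9 + 0 + 4 + 4 + 13 + 16 = 46; the blank must be 39 − 46 = -7.
Row 7 has 11 − 5 − 13 + 27 − 7 + 13 = 26; the blank must be 39 − 26 = 13.

m = 4, b = 13, z = -7, y = 13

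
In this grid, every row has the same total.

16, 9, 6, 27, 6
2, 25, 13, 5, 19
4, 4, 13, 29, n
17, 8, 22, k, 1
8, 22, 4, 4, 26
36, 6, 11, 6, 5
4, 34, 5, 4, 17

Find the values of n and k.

The complete rows each total 64.
Row 3 is missing 64 − 50 = 14 (since 4 + 4 + 13 + 29 = 50).
Row 4 is missing 64 − 48 = 16 (since 17 + 8 + 22 + 1 = 48).

n = 14, k = 16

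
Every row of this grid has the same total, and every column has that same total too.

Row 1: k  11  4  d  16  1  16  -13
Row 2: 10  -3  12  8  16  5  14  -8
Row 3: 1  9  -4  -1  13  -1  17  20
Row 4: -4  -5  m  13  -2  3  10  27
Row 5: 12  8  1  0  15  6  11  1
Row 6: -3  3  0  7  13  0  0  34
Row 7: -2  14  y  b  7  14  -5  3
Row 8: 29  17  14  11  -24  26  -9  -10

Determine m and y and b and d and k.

Rows 2 and 3 both sum to 54, so that's the common total.
Column 1: 10 + 1 − 4 + 12 − 3 − 2 + 29 = 43, so its missing entry is 54 − 43 = 11.
Row 1: 11 + 11 + 4 + 16 + 1 + 16 − 13 = 46, so its missing entry is 54 − 46 = 8.
Row 4: -4 − 5 + 13 − 2 + 3 + 10 + 27 = 42, so its missing entry is 54 − 42 = 12.
Column 3: 4 + 12 − 4 + 12 + 1 + 0 + 14 = 39, so its missing entry is 54 − 39 = 15.
Row 7: -2 + 14 + 15 + 7 + 14 − 5 + 3 = 46, so its missing entry is 54 − 46 = 8.

m = 12, y = 15, b = 8, d = 8, k = 11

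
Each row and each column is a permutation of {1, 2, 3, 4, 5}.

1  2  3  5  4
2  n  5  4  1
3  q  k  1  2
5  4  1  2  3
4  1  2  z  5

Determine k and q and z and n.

Cell (5,4): row 5 already has {1, 2, 4, 5} → 3.
At (row 2, col 2): row 2 already has {1, 2, 4, 5}, so the value is 3.
At (row 3, col 2): column 2 already has {1, 2, 3, 4}, so the value is 5.
At (row 3, col 3): row 3 already has {1, 2, 3, 5}, so the value is 4.

k = 4, q = 5, z = 3, n = 3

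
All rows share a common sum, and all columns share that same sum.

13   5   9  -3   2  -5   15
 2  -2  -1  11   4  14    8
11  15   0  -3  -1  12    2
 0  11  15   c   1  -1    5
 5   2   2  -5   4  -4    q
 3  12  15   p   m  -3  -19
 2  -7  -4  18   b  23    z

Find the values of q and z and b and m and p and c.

Rows 1 and 2 both sum to 36, so that's the common total.
Row 5 has 5 + 2 + 2 − 5 + 4 − 4 = 4; the blank must be 36 − 4 = 32.
Row 4 has 0 + 11 + 15 + 1 − 1 + 5 = 31; the blank must be 36 − 31 = 5.
Column 4 has -3 + 11 − 3 + 5 − 5 + 18 = 23; the blank must be 36 − 23 = 13.
Row 6 has 3 + 12 + 15 + 13 − 3 − 19 = 21; the blank must be 36 − 21 = 15.
Column 5 has 2 + 4 − 1 + 1 + 4 + 15 = 25; the blank must be 36 − 25 = 11.
Row 7 has 2 − 7 − 4 + 18 + 11 + 23 = 43; the blank must be 36 − 43 = -7.

q = 32, z = -7, b = 11, m = 15, p = 13, c = 5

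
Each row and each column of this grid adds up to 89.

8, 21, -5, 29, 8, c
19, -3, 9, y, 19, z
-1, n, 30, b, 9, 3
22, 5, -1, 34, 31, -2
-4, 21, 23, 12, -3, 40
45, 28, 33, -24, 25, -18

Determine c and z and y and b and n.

c = 28, z = 38, y = 7, b = 31, n = 17

The known cells in column 2 total 72, leaving 89 − 72 = 17 for the blank.
The known cells in row 3 total 58, leaving 89 − 58 = 31 for the blank.
The known cells in row 1 total 61, leaving 89 − 61 = 28 for the blank.
The known cells in column 6 total 51, leaving 89 − 51 = 38 for the blank.
The known cells in row 2 total 82, leaving 89 − 82 = 7 for the blank.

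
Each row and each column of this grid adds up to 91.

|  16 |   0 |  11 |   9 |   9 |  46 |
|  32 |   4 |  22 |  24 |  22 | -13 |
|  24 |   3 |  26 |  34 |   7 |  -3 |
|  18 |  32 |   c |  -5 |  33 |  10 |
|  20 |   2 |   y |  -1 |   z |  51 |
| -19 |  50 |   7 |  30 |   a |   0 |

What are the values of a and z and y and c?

a = 23, z = -3, y = 22, c = 3

Row 6 has -19 + 50 + 7 + 30 + 0 = 68; the blank must be 91 − 68 = 23.
Column 5 has 9 + 22 + 7 + 33 + 23 = 94; the blank must be 91 − 94 = -3.
Row 4 has 18 + 32 − 5 + 33 + 10 = 88; the blank must be 91 − 88 = 3.
Row 5 has 20 + 2 − 1 − 3 + 51 = 69; the blank must be 91 − 69 = 22.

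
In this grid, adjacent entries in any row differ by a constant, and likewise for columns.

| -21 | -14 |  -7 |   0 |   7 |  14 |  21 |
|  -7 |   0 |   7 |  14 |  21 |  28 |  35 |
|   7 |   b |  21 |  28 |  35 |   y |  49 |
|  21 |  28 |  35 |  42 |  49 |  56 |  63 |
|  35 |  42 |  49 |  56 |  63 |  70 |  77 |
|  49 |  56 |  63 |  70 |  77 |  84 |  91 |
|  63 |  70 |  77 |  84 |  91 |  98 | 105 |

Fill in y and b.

y = 42, b = 14

Along each row the entries change by 7 per step; down each column they change by 14.
Row 3: from 7 at column 1, stepping by 7 to column 6 gives 42.
Row 3: from 7 at column 1, stepping by 7 to column 2 gives 14.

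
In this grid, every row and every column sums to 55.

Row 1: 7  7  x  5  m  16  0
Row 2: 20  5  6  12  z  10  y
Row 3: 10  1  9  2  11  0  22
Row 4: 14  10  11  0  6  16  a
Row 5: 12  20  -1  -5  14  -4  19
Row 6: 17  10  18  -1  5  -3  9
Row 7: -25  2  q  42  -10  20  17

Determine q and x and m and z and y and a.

q = 9, x = 3, m = 17, z = 12, y = -10, a = -2

Row 7: -25 + 2 + 42 − 10 + 20 + 17 = 46, so its missing entry is 55 − 46 = 9.
Column 3: 6 + 9 + 11 − 1 + 18 + 9 = 52, so its missing entry is 55 − 52 = 3.
Row 1: 7 + 7 + 3 + 5 + 16 + 0 = 38, so its missing entry is 55 − 38 = 17.
Column 5: 17 + 11 + 6 + 14 + 5 − 10 = 43, so its missing entry is 55 − 43 = 12.
Row 4: 14 + 10 + 11 + 0 + 6 + 16 = 57, so its missing entry is 55 − 57 = -2.
Row 2: 20 + 5 + 6 + 12 + 12 + 10 = 65, so its missing entry is 55 − 65 = -10.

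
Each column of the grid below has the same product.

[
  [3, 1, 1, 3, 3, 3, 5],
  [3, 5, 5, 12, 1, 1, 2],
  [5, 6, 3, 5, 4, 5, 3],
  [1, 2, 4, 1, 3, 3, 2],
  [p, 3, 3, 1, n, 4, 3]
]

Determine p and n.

p = 4, n = 5

Columns 4 and 6 each multiply to 180, so every column has product 180.
Column 1: 3×3×5×1 = 45, so the missing entry is 180 ÷ 45 = 4.
Column 5: 3×1×4×3 = 36, so the missing entry is 180 ÷ 36 = 5.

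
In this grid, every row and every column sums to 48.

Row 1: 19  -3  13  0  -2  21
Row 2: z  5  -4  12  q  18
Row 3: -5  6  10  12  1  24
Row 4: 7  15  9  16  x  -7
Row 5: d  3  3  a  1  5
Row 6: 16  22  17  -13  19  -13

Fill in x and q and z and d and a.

x = 8, q = 21, z = -4, d = 15, a = 21

The known cells in row 4 total 40, leaving 48 − 40 = 8 for the blank.
The known cells in column 4 total 27, leaving 48 − 27 = 21 for the blank.
The known cells in row 5 total 33, leaving 48 − 33 = 15 for the blank.
The known cells in column 5 total 27, leaving 48 − 27 = 21 for the blank.
The known cells in row 2 total 52, leaving 48 − 52 = -4 for the blank.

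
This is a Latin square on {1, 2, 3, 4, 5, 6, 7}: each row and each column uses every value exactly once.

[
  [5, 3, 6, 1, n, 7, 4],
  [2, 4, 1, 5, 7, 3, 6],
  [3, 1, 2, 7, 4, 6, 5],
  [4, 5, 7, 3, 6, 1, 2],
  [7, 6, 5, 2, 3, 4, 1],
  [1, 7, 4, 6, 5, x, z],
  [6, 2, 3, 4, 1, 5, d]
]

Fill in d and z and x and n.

At (row 7, col 7): row 7 already has {1, 2, 3, 4, 5, 6}, so the value is 7.
For row 6, column 6: column 6 already has {1, 3, 4, 5, 6, 7}; that leaves 2.
For row 1, column 5: row 1 already has {1, 3, 4, 5, 6, 7}; that leaves 2.
Cell (6,7): row 6 already has {1, 2, 4, 5, 6, 7} → 3.

d = 7, z = 3, x = 2, n = 2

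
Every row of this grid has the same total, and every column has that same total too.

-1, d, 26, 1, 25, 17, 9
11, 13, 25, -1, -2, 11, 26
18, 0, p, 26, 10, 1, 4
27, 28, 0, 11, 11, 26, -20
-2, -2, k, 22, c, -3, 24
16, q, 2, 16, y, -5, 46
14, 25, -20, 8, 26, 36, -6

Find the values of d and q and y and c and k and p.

d = 6, q = 13, y = -5, c = 18, k = 26, p = 24

Rows 2 and 4 both sum to 83, so that's the common total.
Row 1 has -1 + 26 + 1 + 25 + 17 + 9 = 77; the blank must be 83 − 77 = 6.
Column 2 has 6 + 13 + 0 + 28 − 2 + 25 = 70; the blank must be 83 − 70 = 13.
Row 6 has 16 + 13 + 2 + 16 − 5 + 46 = 88; the blank must be 83 − 88 = -5.
Column 5 has 25 − 2 + 10 + 11 − 5 + 26 = 65; the blank must be 83 − 65 = 18.
Row 5 has -2 − 2 + 22 + 18 − 3 + 24 = 57; the blank must be 83 − 57 = 26.
Row 3 has 18 + 0 + 26 + 10 + 1 + 4 = 59; the blank must be 83 − 59 = 24.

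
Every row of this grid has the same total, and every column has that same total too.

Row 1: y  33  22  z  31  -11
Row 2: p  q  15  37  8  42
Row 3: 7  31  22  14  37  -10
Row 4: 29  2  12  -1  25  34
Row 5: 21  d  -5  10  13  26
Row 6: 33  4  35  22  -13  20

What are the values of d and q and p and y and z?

Rows 3 and 4 both sum to 101, so that's the common total.
Column 4 has 37 + 14 − 1 + 10 + 22 = 82; the blank must be 101 − 82 = 19.
Row 1 has 33 + 22 + 19 + 31 − 11 = 94; the blank must be 101 − 94 = 7.
Column 1 has 7 + 7 + 29 + 21 + 33 = 97; the blank must be 101 − 97 = 4.
Row 2 has 4 + 15 + 37 + 8 + 42 = 106; the blank must be 101 − 106 = -5.
Row 5 has 21 − 5 + 10 + 13 + 26 = 65; the blank must be 101 − 65 = 36.

d = 36, q = -5, p = 4, y = 7, z = 19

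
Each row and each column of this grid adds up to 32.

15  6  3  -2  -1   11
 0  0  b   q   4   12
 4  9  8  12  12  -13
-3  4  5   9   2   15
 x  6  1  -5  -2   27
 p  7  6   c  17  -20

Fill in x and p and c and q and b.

x = 5, p = 11, c = 11, q = 7, b = 9

Column 3 has 3 + 8 + 5 + 1 + 6 = 23; the blank must be 32 − 23 = 9.
Row 5 has 6 + 1 − 5 − 2 + 27 = 27; the blank must be 32 − 27 = 5.
Column 1 has 15 + 0 + 4 − 3 + 5 = 21; the blank must be 32 − 21 = 11.
Row 6 has 11 + 7 + 6 + 17 − 20 = 21; the blank must be 32 − 21 = 11.
Row 2 has 0 + 0 + 9 + 4 + 12 = 25; the blank must be 32 − 25 = 7.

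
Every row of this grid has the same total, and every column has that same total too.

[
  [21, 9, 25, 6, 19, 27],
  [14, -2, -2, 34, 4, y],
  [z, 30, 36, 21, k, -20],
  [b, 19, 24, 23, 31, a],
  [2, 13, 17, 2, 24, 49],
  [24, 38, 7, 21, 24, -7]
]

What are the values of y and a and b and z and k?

Rows 1 and 5 both sum to 107, so that's the common total.
The known cells in column 5 total 102, leaving 107 − 102 = 5 for the blank.
The known cells in row 2 total 48, leaving 107 − 48 = 59 for the blank.
The known cells in row 3 total 72, leaving 107 − 72 = 35 for the blank.
The known cells in column 1 total 96, leaving 107 − 96 = 11 for the blank.
The known cells in row 4 total 108, leaving 107 − 108 = -1 for the blank.

y = 59, a = -1, b = 11, z = 35, k = 5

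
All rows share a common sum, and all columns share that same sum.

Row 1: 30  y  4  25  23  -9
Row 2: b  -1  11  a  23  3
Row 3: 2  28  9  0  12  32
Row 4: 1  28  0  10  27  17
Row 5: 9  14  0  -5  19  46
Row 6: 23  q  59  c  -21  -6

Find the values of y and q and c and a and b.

Rows 3 and 4 both sum to 83, so that's the common total.
Row 1: 30 + 4 + 25 + 23 − 9 = 73, so its missing entry is 83 − 73 = 10.
Column 2: 10 − 1 + 28 + 28 + 14 = 79, so its missing entry is 83 − 79 = 4.
Row 6: 23 + 4 + 59 − 21 − 6 = 59, so its missing entry is 83 − 59 = 24.
Column 1: 30 + 2 + 1 + 9 + 23 = 65, so its missing entry is 83 − 65 = 18.
Row 2: 18 − 1 + 11 + 23 + 3 = 54, so its missing entry is 83 − 54 = 29.

y = 10, q = 4, c = 24, a = 29, b = 18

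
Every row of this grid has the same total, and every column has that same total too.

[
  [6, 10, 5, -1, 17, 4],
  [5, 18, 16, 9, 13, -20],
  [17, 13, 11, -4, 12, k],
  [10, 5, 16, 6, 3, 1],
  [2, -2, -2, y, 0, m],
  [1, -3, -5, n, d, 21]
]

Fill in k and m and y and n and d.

Rows 1 and 2 both sum to 41, so that's the common total.
Column 5 has 17 + 13 + 12 + 3 + 0 = 45; the blank must be 41 − 45 = -4.
Row 6 has 1 − 3 − 5 − 4 + 21 = 10; the blank must be 41 − 10 = 31.
Column 4 has -1 + 9 − 4 + 6 + 31 = 41; the blank must be 41 − 41 = 0.
Row 5 has 2 − 2 − 2 + 0 + 0 = -2; the blank must be 41 − (-2) = 43.
Row 3 has 17 + 13 + 11 − 4 + 12 = 49; the blank must be 41 − 49 = -8.

k = -8, m = 43, y = 0, n = 31, d = -4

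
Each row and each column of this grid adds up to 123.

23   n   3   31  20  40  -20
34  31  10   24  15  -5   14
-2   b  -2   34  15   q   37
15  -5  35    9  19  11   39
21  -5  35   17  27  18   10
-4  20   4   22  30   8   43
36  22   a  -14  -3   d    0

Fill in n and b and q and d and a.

n = 26, b = 34, q = 7, d = 44, a = 38

Row 1: 23 + 3 + 31 + 20 + 40 − 20 = 97, so its missing entry is 123 − 97 = 26.
Column 3: 3 + 10 − 2 + 35 + 35 + 4 = 85, so its missing entry is 123 − 85 = 38.
Column 2: 26 + 31 − 5 − 5 + 20 + 22 = 89, so its missing entry is 123 − 89 = 34.
Row 7: 36 + 22 + 38 − 14 − 3 + 0 = 79, so its missing entry is 123 − 79 = 44.
Row 3: -2 + 34 − 2 + 34 + 15 + 37 = 116, so its missing entry is 123 − 116 = 7.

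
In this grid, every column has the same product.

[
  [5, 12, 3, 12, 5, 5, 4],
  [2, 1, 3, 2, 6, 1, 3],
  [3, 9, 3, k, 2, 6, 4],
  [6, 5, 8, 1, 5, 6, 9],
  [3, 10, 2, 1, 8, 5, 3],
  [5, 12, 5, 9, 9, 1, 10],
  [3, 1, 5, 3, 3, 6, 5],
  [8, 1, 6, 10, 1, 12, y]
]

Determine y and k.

y = 1, k = 10

Columns 2 and 6 each multiply to 64800, so every column has product 64800.
Column 7: 4×3×4×9×3×10×5 = 64800, so the missing entry is 64800 ÷ 64800 = 1.
Column 4: 12×2×1×1×9×3×10 = 6480, so the missing entry is 64800 ÷ 6480 = 10.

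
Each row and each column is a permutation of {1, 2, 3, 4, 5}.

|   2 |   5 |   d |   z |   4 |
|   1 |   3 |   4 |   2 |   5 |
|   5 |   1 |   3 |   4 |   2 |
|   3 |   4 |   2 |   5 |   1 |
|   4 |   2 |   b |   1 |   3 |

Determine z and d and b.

At (row 1, col 4): column 4 already has {1, 2, 4, 5}, so the value is 3.
Cell (1,3): row 1 already has {2, 3, 4, 5} → 1.
Cell (5,3): row 5 already has {1, 2, 3, 4} → 5.

z = 3, d = 1, b = 5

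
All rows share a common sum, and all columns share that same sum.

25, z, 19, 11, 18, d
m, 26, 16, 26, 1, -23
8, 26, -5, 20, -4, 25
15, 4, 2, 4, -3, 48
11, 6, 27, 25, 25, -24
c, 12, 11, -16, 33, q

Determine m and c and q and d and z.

Rows 3 and 4 both sum to 70, so that's the common total.
The known cells in column 2 total 74, leaving 70 − 74 = -4 for the blank.
The known cells in row 1 total 69, leaving 70 − 69 = 1 for the blank.
The known cells in column 6 total 27, leaving 70 − 27 = 43 for the blank.
The known cells in row 6 total 83, leaving 70 − 83 = -13 for the blank.
The known cells in row 2 total 46, leaving 70 − 46 = 24 for the blank.

m = 24, c = -13, q = 43, d = 1, z = -4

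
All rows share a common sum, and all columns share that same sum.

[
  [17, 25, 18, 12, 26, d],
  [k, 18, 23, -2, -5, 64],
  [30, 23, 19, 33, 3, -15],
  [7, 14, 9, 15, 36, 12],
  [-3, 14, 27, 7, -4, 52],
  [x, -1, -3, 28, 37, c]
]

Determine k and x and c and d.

Rows 3 and 4 both sum to 93, so that's the common total.
Row 2 has 18 + 23 − 2 − 5 + 64 = 98; the blank must be 93 − 98 = -5.
Column 1 has 17 − 5 + 30 + 7 − 3 = 46; the blank must be 93 − 46 = 47.
Row 6 has 47 − 1 − 3 + 28 + 37 = 108; the blank must be 93 − 108 = -15.
Row 1 has 17 + 25 + 18 + 12 + 26 = 98; the blank must be 93 − 98 = -5.

k = -5, x = 47, c = -15, d = -5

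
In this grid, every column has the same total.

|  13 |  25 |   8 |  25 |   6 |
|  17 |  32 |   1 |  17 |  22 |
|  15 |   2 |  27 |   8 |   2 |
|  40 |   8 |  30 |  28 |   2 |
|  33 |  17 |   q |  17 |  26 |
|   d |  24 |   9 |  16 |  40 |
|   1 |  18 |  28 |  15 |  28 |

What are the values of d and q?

d = 7, q = 23

The complete columns each total 126.
Column 1 is missing 126 − 119 = 7 (since 13 + 17 + 15 + 40 + 33 + 1 = 119).
Column 3 is missing 126 − 103 = 23 (since 8 + 1 + 27 + 30 + 9 + 28 = 103).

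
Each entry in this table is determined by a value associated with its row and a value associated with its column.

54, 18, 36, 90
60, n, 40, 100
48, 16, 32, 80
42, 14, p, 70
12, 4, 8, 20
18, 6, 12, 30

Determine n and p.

n = 20, p = 28

Each row is a constant multiple of every other row — this is a multiplication table with the headers hidden.
Row 2 is 100/90 = 10/9 times row 1, so its entry in column 2 is 18 × 10/9 = 20.
Row 4 is 70/90 = 7/9 times row 1, so its entry in column 3 is 36 × 7/9 = 28.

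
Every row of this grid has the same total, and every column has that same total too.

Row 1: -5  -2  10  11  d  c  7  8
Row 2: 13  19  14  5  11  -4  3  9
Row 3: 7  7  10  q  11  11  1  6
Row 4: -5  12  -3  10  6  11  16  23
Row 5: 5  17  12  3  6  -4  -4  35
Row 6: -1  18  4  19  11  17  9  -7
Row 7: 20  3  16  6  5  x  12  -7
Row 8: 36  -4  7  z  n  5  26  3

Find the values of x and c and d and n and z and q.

x = 15, c = 19, d = 22, n = -2, z = -1, q = 17

Rows 2 and 4 both sum to 70, so that's the common total.
The known cells in row 7 total 55, leaving 70 − 55 = 15 for the blank.
The known cells in row 3 total 53, leaving 70 − 53 = 17 for the blank.
The known cells in column 4 total 71, leaving 70 − 71 = -1 for the blank.
The known cells in row 8 total 72, leaving 70 − 72 = -2 for the blank.
The known cells in column 5 total 48, leaving 70 − 48 = 22 for the blank.
The known cells in row 1 total 51, leaving 70 − 51 = 19 for the blank.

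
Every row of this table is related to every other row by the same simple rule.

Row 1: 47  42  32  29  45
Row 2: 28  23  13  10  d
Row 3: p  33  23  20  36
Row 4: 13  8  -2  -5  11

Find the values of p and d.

The difference between any two rows is the same in every column — this is an addition table with the headers hidden.
Row 3 minus row 1 is 33 − 42 = -9, so its entry in column 1 is 47 + (-9) = 38.
Row 2 minus row 1 is 23 − 42 = -19, so its entry in column 5 is 45 + (-19) = 26.

p = 38, d = 26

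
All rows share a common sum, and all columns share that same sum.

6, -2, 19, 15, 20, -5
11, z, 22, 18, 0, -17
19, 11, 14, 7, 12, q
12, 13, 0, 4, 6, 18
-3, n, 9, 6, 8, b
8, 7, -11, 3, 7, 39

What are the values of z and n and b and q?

Rows 1 and 4 both sum to 53, so that's the common total.
Row 2: 11 + 22 + 18 + 0 − 17 = 34, so its missing entry is 53 − 34 = 19.
Row 3: 19 + 11 + 14 + 7 + 12 = 63, so its missing entry is 53 − 63 = -10.
Column 6: -5 − 17 − 10 + 18 + 39 = 25, so its missing entry is 53 − 25 = 28.
Row 5: -3 + 9 + 6 + 8 + 28 = 48, so its missing entry is 53 − 48 = 5.

z = 19, n = 5, b = 28, q = -10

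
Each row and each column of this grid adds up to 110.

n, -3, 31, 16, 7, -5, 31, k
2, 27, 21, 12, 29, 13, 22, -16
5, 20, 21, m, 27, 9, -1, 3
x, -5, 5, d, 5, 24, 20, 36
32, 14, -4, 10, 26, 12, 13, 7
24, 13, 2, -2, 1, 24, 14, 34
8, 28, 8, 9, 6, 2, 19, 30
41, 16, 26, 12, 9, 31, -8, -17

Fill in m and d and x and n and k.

m = 26, d = 27, x = -2, n = 0, k = 33

Column 8 has -16 + 3 + 36 + 7 + 34 + 30 − 17 = 77; the blank must be 110 − 77 = 33.
Row 1 has -3 + 31 + 16 + 7 − 5 + 31 + 33 = 110; the blank must be 110 − 110 = 0.
Column 1 has 0 + 2 + 5 + 32 + 24 + 8 + 41 = 112; the blank must be 110 − 112 = -2.
Row 3 has 5 + 20 + 21 + 27 + 9 − 1 + 3 = 84; the blank must be 110 − 84 = 26.
Row 4 has -2 − 5 + 5 + 5 + 24 + 20 + 36 = 83; the blank must be 110 − 83 = 27.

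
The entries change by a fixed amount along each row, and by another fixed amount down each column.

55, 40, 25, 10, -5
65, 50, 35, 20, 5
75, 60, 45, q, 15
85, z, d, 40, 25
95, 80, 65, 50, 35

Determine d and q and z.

d = 55, q = 30, z = 70

Along each row the entries change by -15 per step; down each column they change by 10.
Row 4: from 85 at column 1, stepping by -15 to column 3 gives 55.
Row 3: from 75 at column 1, stepping by -15 to column 4 gives 30.
Row 4: from 85 at column 1, stepping by -15 to column 2 gives 70.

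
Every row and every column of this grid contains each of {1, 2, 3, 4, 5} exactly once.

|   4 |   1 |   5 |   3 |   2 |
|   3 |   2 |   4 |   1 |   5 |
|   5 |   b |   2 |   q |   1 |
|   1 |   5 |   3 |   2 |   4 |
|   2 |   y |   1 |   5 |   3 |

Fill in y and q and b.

Cell (3,4): column 4 already has {1, 2, 3, 5} → 4.
Cell (5,2): row 5 already has {1, 2, 3, 5} → 4.
Cell (3,2): row 3 already has {1, 2, 4, 5} → 3.

y = 4, q = 4, b = 3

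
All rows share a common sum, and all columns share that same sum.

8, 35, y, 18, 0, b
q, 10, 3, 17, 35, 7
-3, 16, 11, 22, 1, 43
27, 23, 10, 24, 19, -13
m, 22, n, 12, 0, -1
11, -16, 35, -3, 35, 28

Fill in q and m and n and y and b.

Rows 3 and 4 both sum to 90, so that's the common total.
Column 6: 7 + 43 − 13 − 1 + 28 = 64, so its missing entry is 90 − 64 = 26.
Row 1: 8 + 35 + 18 + 0 + 26 = 87, so its missing entry is 90 − 87 = 3.
Column 3: 3 + 3 + 11 + 10 + 35 = 62, so its missing entry is 90 − 62 = 28.
Row 5: 22 + 28 + 12 + 0 − 1 = 61, so its missing entry is 90 − 61 = 29.
Row 2: 10 + 3 + 17 + 35 + 7 = 72, so its missing entry is 90 − 72 = 18.

q = 18, m = 29, n = 28, y = 3, b = 26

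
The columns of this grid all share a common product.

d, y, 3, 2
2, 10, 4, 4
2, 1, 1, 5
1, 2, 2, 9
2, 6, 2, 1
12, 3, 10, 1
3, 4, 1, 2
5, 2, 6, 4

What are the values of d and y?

Columns 3 and 4 each multiply to 2880, so every column has product 2880.
Column 1: 2×2×1×2×12×3×5 = 1440, so the missing entry is 2880 ÷ 1440 = 2.
Column 2: 10×1×2×6×3×4×2 = 2880, so the missing entry is 2880 ÷ 2880 = 1.

d = 2, y = 1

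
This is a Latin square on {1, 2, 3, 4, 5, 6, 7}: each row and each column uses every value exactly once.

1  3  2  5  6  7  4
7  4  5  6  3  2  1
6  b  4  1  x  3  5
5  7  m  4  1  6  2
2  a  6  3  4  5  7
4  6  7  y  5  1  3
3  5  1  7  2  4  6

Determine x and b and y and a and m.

Cell (3,5): column 5 already has {1, 2, 3, 4, 5, 6} → 7.
At (row 3, col 2): row 3 already has {1, 3, 4, 5, 6, 7}, so the value is 2.
At (row 6, col 4): row 6 already has {1, 3, 4, 5, 6, 7}, so the value is 2.
At (row 4, col 3): row 4 already has {1, 2, 4, 5, 6, 7}, so the value is 3.
At (row 5, col 2): row 5 already has {2, 3, 4, 5, 6, 7}, so the value is 1.

x = 7, b = 2, y = 2, a = 1, m = 3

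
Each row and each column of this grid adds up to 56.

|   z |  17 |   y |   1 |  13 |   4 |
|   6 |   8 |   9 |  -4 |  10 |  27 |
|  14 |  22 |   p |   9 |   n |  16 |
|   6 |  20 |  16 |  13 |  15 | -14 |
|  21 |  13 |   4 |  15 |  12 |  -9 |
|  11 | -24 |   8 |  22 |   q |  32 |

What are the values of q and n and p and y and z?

q = 7, n = -1, p = -4, y = 23, z = -2

Column 1: 6 + 14 + 6 + 21 + 11 = 58, so its missing entry is 56 − 58 = -2.
Row 6: 11 − 24 + 8 + 22 + 32 = 49, so its missing entry is 56 − 49 = 7.
Column 5: 13 + 10 + 15 + 12 + 7 = 57, so its missing entry is 56 − 57 = -1.
Row 1: -2 + 17 + 1 + 13 + 4 = 33, so its missing entry is 56 − 33 = 23.
Row 3: 14 + 22 + 9 − 1 + 16 = 60, so its missing entry is 56 − 60 = -4.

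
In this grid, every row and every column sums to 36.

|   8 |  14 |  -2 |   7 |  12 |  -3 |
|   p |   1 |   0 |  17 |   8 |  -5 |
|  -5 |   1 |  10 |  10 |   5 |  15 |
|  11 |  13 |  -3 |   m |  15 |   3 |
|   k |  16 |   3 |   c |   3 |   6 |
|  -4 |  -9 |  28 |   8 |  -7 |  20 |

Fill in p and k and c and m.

p = 15, k = 11, c = -3, m = -3

The known cells in row 2 total 21, leaving 36 − 21 = 15 for the blank.
The known cells in column 1 total 25, leaving 36 − 25 = 11 for the blank.
The known cells in row 4 total 39, leaving 36 − 39 = -3 for the blank.
The known cells in row 5 total 39, leaving 36 − 39 = -3 for the blank.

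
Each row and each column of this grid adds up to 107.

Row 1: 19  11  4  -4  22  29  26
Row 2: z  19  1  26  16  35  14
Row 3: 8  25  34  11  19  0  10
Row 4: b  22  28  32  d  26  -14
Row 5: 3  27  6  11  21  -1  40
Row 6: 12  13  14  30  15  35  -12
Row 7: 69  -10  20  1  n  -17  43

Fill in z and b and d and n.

Row 2: 19 + 1 + 26 + 16 + 35 + 14 = 111, so its missing entry is 107 − 111 = -4.
Row 7: 69 − 10 + 20 + 1 − 17 + 43 = 106, so its missing entry is 107 − 106 = 1.
Column 5: 22 + 16 + 19 + 21 + 15 + 1 = 94, so its missing entry is 107 − 94 = 13.
Row 4: 22 + 28 + 32 + 13 + 26 − 14 = 107, so its missing entry is 107 − 107 = 0.

z = -4, b = 0, d = 13, n = 1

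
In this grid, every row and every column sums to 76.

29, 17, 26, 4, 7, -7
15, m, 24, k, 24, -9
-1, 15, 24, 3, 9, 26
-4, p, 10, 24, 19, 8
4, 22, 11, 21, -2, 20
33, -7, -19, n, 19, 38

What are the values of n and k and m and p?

Row 6 has 33 − 7 − 19 + 19 + 38 = 64; the blank must be 76 − 64 = 12.
Column 4 has 4 + 3 + 24 + 21 + 12 = 64; the blank must be 76 − 64 = 12.
Row 2 has 15 + 24 + 12 + 24 − 9 = 66; the blank must be 76 − 66 = 10.
Row 4 has -4 + 10 + 24 + 19 + 8 = 57; the blank must be 76 − 57 = 19.

n = 12, k = 12, m = 10, p = 19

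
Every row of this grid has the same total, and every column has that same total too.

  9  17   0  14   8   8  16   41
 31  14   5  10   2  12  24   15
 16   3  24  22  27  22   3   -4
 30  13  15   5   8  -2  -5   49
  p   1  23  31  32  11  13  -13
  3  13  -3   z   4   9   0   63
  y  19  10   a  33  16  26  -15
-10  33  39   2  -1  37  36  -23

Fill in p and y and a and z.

p = 15, y = 19, a = 5, z = 24

Rows 1 and 2 both sum to 113, so that's the common total.
Row 6 has 3 + 13 − 3 + 4 + 9 + 0 + 63 = 89; the blank must be 113 − 89 = 24.
Column 4 has 14 + 10 + 22 + 5 + 31 + 24 + 2 = 108; the blank must be 113 − 108 = 5.
Row 5 has 1 + 23 + 31 + 32 + 11 + 13 − 13 = 98; the blank must be 113 − 98 = 15.
Row 7 has 19 + 10 + 5 + 33 + 16 + 26 − 15 = 94; the blank must be 113 − 94 = 19.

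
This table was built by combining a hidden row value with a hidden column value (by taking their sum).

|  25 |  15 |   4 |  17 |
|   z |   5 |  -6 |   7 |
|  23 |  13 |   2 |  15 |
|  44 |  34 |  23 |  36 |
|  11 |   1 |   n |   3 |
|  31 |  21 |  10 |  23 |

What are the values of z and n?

z = 15, n = -10

The difference between any two rows is the same in every column — this is an addition table with the headers hidden.
Row 2 minus row 1 is 5 − 15 = -10, so its entry in column 1 is 25 + (-10) = 15.
Row 5 minus row 1 is 1 − 15 = -14, so its entry in column 3 is 4 + (-14) = -10.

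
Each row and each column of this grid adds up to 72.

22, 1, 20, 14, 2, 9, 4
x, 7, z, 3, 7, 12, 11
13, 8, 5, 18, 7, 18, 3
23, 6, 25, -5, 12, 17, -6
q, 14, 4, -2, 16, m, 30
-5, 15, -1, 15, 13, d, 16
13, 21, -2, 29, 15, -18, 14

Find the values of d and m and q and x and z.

Row 6 has -5 + 15 − 1 + 15 + 13 + 16 = 53; the blank must be 72 − 53 = 19.
Column 3 has 20 + 5 + 25 + 4 − 1 − 2 = 51; the blank must be 72 − 51 = 21.
Column 6 has 9 + 12 + 18 + 17 + 19 − 18 = 57; the blank must be 72 − 57 = 15.
Row 5 has 14 + 4 − 2 + 16 + 15 + 30 = 77; the blank must be 72 − 77 = -5.
Row 2 has 7 + 21 + 3 + 7 + 12 + 11 = 61; the blank must be 72 − 61 = 11.

d = 19, m = 15, q = -5, x = 11, z = 21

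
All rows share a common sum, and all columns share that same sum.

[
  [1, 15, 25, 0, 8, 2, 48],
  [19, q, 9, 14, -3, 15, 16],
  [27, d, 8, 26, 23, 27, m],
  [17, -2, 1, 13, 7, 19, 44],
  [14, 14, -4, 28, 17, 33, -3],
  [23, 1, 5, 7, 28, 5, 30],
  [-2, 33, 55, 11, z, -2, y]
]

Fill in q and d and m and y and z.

q = 29, d = 9, m = -21, y = -15, z = 19

Rows 1 and 4 both sum to 99, so that's the common total.
Row 2: 19 + 9 + 14 − 3 + 15 + 16 = 70, so its missing entry is 99 − 70 = 29.
Column 2: 15 + 29 − 2 + 14 + 1 + 33 = 90, so its missing entry is 99 − 90 = 9.
Column 5: 8 − 3 + 23 + 7 + 17 + 28 = 80, so its missing entry is 99 − 80 = 19.
Row 3: 27 + 9 + 8 + 26 + 23 + 27 = 120, so its missing entry is 99 − 120 = -21.
Row 7: -2 + 33 + 55 + 11 + 19 − 2 = 114, so its missing entry is 99 − 114 = -15.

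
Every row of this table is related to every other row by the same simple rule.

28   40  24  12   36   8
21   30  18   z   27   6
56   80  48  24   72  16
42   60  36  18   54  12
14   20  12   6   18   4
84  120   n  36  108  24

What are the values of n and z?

n = 72, z = 9

Each row is a constant multiple of every other row — this is a multiplication table with the headers hidden.
Row 6 is 84/28 = 3/1 times row 1, so its entry in column 3 is 24 × 3/1 = 72.
Row 2 is 21/28 = 3/4 times row 1, so its entry in column 4 is 12 × 3/4 = 9.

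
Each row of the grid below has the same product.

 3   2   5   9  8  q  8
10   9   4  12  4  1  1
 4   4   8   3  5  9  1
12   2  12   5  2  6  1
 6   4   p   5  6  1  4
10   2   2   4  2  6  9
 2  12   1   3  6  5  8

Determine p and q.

Rows 4 and 6 each multiply to 17280, so every row has product 17280.
Row 5: 6×4×5×6×1×4 = 2880, so the missing entry is 17280 ÷ 2880 = 6.
Row 1: 3×2×5×9×8×8 = 17280, so the missing entry is 17280 ÷ 17280 = 1.

p = 6, q = 1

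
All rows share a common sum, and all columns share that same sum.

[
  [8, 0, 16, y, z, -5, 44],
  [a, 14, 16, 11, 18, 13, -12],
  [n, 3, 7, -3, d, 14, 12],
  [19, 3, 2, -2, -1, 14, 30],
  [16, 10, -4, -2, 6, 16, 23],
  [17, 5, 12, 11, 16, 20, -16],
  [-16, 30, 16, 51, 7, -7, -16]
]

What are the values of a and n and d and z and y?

a = 5, n = 16, d = 16, z = 3, y = -1

Rows 4 and 5 both sum to 65, so that's the common total.
Column 4 has 11 − 3 − 2 − 2 + 11 + 51 = 66; the blank must be 65 − 66 = -1.
Row 1 has 8 + 0 + 16 − 1 − 5 + 44 = 62; the blank must be 65 − 62 = 3.
Column 5 has 3 + 18 − 1 + 6 + 16 + 7 = 49; the blank must be 65 − 49 = 16.
Row 3 has 3 + 7 − 3 + 16 + 14 + 12 = 49; the blank must be 65 − 49 = 16.
Row 2 has 14 + 16 + 11 + 18 + 13 − 12 = 60; the blank must be 65 − 60 = 5.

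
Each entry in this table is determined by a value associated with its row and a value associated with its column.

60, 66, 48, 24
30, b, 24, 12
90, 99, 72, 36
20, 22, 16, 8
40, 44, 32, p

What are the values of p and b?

p = 16, b = 33

Each row is a constant multiple of every other row — this is a multiplication table with the headers hidden.
Row 5 is 32/48 = 2/3 times row 1, so its entry in column 4 is 24 × 2/3 = 16.
Row 2 is 24/48 = 1/2 times row 1, so its entry in column 2 is 66 × 1/2 = 33.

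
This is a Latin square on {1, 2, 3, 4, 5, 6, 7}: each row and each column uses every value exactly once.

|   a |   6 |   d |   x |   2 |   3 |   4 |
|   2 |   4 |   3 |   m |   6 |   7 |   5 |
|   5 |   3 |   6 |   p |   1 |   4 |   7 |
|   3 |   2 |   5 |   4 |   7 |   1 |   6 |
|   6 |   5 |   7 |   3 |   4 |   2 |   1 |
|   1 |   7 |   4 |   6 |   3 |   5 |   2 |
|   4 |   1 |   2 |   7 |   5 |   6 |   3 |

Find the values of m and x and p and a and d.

At (row 1, col 1): column 1 already has {1, 2, 3, 4, 5, 6}, so the value is 7.
Cell (3,4): row 3 already has {1, 3, 4, 5, 6, 7} → 2.
For row 1, column 3: column 3 already has {2, 3, 4, 5, 6, 7}; that leaves 1.
For row 1, column 4: row 1 already has {1, 2, 3, 4, 6, 7}; that leaves 5.
At (row 2, col 4): row 2 already has {2, 3, 4, 5, 6, 7}, so the value is 1.

m = 1, x = 5, p = 2, a = 7, d = 1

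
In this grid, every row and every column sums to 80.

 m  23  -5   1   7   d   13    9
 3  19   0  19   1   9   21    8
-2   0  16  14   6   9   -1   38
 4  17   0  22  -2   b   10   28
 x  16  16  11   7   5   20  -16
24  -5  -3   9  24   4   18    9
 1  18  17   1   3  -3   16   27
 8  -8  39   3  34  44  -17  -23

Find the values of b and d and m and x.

The known cells in row 5 total 59, leaving 80 − 59 = 21 for the blank.
The known cells in column 1 total 59, leaving 80 − 59 = 21 for the blank.
The known cells in row 4 total 79, leaving 80 − 79 = 1 for the blank.
The known cells in row 1 total 69, leaving 80 − 69 = 11 for the blank.

b = 1, d = 11, m = 21, x = 21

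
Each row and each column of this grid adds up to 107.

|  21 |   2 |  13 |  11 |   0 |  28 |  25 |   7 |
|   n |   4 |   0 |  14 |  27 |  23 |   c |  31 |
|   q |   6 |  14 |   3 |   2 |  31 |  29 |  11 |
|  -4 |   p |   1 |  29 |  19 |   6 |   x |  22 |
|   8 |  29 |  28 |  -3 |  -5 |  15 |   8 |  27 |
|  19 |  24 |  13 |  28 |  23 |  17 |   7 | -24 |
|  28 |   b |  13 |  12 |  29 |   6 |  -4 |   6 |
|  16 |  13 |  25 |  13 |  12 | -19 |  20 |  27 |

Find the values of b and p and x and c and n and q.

The known cells in row 7 total 90, leaving 107 − 90 = 17 for the blank.
The known cells in column 2 total 95, leaving 107 − 95 = 12 for the blank.
The known cells in row 3 total 96, leaving 107 − 96 = 11 for the blank.
The known cells in row 4 total 85, leaving 107 − 85 = 22 for the blank.
The known cells in column 1 total 99, leaving 107 − 99 = 8 for the blank.
The known cells in row 2 total 107, leaving 107 − 107 = 0 for the blank.

b = 17, p = 12, x = 22, c = 0, n = 8, q = 11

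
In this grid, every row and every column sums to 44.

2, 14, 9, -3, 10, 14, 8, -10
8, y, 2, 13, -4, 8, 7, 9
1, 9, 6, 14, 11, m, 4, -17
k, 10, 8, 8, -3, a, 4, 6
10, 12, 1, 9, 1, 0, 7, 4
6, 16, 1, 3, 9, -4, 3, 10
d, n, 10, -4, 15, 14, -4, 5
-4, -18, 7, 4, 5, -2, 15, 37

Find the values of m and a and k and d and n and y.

Row 2: 8 + 2 + 13 − 4 + 8 + 7 + 9 = 43, so its missing entry is 44 − 43 = 1.
Column 2: 14 + 1 + 9 + 10 + 12 + 16 − 18 = 44, so its missing entry is 44 − 44 = 0.
Row 7: 0 + 10 − 4 + 15 + 14 − 4 + 5 = 36, so its missing entry is 44 − 36 = 8.
Column 1: 2 + 8 + 1 + 10 + 6 + 8 − 4 = 31, so its missing entry is 44 − 31 = 13.
Row 3: 1 + 9 + 6 + 14 + 11 + 4 − 17 = 28, so its missing entry is 44 − 28 = 16.
Row 4: 13 + 10 + 8 + 8 − 3 + 4 + 6 = 46, so its missing entry is 44 − 46 = -2.

m = 16, a = -2, k = 13, d = 8, n = 0, y = 1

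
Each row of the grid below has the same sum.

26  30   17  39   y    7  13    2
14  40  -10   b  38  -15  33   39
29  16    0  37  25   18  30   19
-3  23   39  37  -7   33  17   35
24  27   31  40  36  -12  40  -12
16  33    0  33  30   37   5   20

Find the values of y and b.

Rows 4 and 5 both add up to 174, so every row sums to 174.
Row 1: 26 + 30 + 17 + 39 + 7 + 13 + 2 = 134, so the missing entry is 174 − 134 = 40.
Row 2: 14 + 40 − 10 + 38 − 15 + 33 + 39 = 139, so the missing entry is 174 − 139 = 35.

y = 40, b = 35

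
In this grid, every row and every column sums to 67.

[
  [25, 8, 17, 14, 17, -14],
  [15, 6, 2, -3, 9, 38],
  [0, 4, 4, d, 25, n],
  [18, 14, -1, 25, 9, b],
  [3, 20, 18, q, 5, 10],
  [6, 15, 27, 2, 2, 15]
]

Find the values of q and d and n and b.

q = 11, d = 18, n = 16, b = 2

The known cells in row 4 total 65, leaving 67 − 65 = 2 for the blank.
The known cells in column 6 total 51, leaving 67 − 51 = 16 for the blank.
The known cells in row 3 total 49, leaving 67 − 49 = 18 for the blank.
The known cells in row 5 total 56, leaving 67 − 56 = 11 for the blank.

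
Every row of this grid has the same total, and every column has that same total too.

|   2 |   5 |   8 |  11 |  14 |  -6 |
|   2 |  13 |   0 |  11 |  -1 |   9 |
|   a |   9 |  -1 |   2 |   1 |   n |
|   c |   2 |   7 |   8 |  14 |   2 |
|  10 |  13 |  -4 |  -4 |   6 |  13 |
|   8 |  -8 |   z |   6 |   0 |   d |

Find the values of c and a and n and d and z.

c = 1, a = 11, n = 12, d = 4, z = 24

Rows 1 and 2 both sum to 34, so that's the common total.
Row 4: 2 + 7 + 8 + 14 + 2 = 33, so its missing entry is 34 − 33 = 1.
Column 1: 2 + 2 + 1 + 10 + 8 = 23, so its missing entry is 34 − 23 = 11.
Row 3: 11 + 9 − 1 + 2 + 1 = 22, so its missing entry is 34 − 22 = 12.
Column 6: -6 + 9 + 12 + 2 + 13 = 30, so its missing entry is 34 − 30 = 4.
Row 6: 8 − 8 + 6 + 0 + 4 = 10, so its missing entry is 34 − 10 = 24.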